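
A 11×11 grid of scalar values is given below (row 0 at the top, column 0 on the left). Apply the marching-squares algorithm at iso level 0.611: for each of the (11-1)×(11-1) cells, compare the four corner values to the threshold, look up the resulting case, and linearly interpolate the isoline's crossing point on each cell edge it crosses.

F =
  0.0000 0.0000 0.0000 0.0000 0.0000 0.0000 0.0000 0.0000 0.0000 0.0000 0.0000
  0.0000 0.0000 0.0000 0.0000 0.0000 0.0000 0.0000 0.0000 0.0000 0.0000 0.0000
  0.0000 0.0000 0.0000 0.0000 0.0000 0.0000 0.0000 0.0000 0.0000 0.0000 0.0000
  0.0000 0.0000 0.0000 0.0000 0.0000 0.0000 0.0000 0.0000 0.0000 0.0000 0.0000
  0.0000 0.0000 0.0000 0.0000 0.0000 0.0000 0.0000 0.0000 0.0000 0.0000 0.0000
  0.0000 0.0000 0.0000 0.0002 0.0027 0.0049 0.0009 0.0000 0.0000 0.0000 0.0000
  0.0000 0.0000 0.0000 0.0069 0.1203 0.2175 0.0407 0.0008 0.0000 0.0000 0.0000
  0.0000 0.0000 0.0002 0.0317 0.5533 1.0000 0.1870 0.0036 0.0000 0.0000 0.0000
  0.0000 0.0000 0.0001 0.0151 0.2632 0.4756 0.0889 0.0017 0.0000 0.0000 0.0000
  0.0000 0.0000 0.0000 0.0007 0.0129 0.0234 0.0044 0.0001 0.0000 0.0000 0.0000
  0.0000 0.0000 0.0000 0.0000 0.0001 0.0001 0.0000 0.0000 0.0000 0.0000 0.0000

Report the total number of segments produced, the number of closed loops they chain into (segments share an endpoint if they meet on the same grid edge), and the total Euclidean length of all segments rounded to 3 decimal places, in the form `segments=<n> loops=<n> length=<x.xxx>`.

segments=4 loops=1 length=3.719

cell (6,4): code 0100 → (6.503,5.000)–(7.000,4.129)
cell (6,5): code 1000 → (7.000,5.478)–(6.503,5.000)
cell (7,4): code 0010 → (7.000,4.129)–(7.742,5.000)
cell (7,5): code 0001 → (7.742,5.000)–(7.000,5.478)
total: 4 segments, chained into 1 closed loop(s), length Σ = 3.719387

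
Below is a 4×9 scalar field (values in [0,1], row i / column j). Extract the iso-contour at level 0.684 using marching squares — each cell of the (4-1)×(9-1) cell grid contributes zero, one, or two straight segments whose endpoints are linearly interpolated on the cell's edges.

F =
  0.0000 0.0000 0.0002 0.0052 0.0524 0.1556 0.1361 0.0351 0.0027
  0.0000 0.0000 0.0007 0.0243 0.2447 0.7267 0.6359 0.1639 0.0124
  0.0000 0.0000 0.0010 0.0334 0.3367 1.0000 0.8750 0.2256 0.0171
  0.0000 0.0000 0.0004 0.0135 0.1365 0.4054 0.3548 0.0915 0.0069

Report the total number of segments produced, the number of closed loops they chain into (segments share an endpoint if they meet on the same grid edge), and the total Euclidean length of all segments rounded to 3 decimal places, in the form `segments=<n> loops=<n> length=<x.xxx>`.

cell (0,4): code 0100 → (0.925,5.000)–(1.000,4.911)
cell (0,5): code 1000 → (1.000,5.470)–(0.925,5.000)
cell (1,4): code 0110 → (1.000,4.911)–(2.000,4.524)
cell (1,5): code 1101 → (1.201,6.000)–(1.000,5.470)
cell (1,6): code 1000 → (2.000,6.294)–(1.201,6.000)
cell (2,4): code 0010 → (2.000,4.524)–(2.531,5.000)
cell (2,5): code 0011 → (2.531,5.000)–(2.367,6.000)
cell (2,6): code 0001 → (2.367,6.000)–(2.000,6.294)
total: 8 segments, chained into 1 closed loop(s), length Σ = 5.280135

segments=8 loops=1 length=5.280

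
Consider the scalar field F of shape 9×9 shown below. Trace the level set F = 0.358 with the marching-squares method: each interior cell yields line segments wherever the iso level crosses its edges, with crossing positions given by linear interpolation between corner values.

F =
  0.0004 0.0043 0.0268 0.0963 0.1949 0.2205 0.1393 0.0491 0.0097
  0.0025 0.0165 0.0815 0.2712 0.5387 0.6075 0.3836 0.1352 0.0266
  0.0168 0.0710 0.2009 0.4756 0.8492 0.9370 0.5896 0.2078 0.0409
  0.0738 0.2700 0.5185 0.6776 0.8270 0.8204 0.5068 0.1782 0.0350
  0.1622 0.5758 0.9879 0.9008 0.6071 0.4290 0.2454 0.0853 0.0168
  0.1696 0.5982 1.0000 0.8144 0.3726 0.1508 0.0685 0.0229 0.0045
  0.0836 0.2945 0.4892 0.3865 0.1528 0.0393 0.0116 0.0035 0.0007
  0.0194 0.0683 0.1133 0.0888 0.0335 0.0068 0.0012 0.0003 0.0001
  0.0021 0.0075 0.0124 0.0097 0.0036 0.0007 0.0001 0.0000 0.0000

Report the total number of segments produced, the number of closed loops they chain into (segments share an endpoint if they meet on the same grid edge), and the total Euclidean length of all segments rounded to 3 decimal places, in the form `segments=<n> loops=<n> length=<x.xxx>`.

cell (0,3): code 0100 → (0.474,4.000)–(1.000,3.324)
cell (0,4): code 1100 → (0.355,5.000)–(0.474,4.000)
cell (0,5): code 1100 → (0.895,6.000)–(0.355,5.000)
cell (0,6): code 1000 → (1.000,6.103)–(0.895,6.000)
cell (1,2): code 0100 → (1.425,3.000)–(2.000,2.572)
cell (1,3): code 1110 → (1.000,3.324)–(1.425,3.000)
cell (1,6): code 1001 → (2.000,6.607)–(1.000,6.103)
cell (2,1): code 0100 → (2.495,2.000)–(3.000,1.354)
cell (2,2): code 1110 → (2.000,2.572)–(2.495,2.000)
cell (2,6): code 1001 → (3.000,6.453)–(2.000,6.607)
cell (3,0): code 0100 → (3.288,1.000)–(4.000,0.473)
cell (3,1): code 1110 → (3.000,1.354)–(3.288,1.000)
cell (3,5): code 1011 → (4.000,5.387)–(3.569,6.000)
cell (3,6): code 0001 → (3.569,6.000)–(3.000,6.453)
cell (4,0): code 0110 → (4.000,0.473)–(5.000,0.440)
cell (4,4): code 1011 → (5.000,4.066)–(4.255,5.000)
cell (4,5): code 0001 → (4.255,5.000)–(4.000,5.387)
cell (5,0): code 0010 → (5.000,0.440)–(5.791,1.000)
cell (5,1): code 0111 → (5.791,1.000)–(6.000,1.326)
cell (5,3): code 1011 → (6.000,3.122)–(5.066,4.000)
cell (5,4): code 0001 → (5.066,4.000)–(5.000,4.066)
cell (6,1): code 0010 → (6.000,1.326)–(6.349,2.000)
cell (6,2): code 0011 → (6.349,2.000)–(6.096,3.000)
cell (6,3): code 0001 → (6.096,3.000)–(6.000,3.122)
total: 24 segments, chained into 1 closed loop(s), length Σ = 18.260500

segments=24 loops=1 length=18.260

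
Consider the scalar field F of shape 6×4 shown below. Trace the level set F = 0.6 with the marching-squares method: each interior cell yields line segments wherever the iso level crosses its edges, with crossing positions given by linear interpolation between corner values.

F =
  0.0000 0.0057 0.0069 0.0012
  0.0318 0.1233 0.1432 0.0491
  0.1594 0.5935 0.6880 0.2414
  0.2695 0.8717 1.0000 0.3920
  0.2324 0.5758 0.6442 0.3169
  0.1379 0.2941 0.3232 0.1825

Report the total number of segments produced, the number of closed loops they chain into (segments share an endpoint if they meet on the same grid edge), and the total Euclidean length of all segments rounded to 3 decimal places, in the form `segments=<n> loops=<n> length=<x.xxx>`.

cell (1,1): code 0100 → (1.838,2.000)–(2.000,1.069)
cell (1,2): code 1000 → (2.000,2.197)–(1.838,2.000)
cell (2,0): code 0100 → (2.023,1.000)–(3.000,0.549)
cell (2,1): code 1110 → (2.000,1.069)–(2.023,1.000)
cell (2,2): code 1001 → (3.000,2.658)–(2.000,2.197)
cell (3,0): code 0010 → (3.000,0.549)–(3.918,1.000)
cell (3,1): code 0111 → (3.918,1.000)–(4.000,1.354)
cell (3,2): code 1001 → (4.000,2.135)–(3.000,2.658)
cell (4,1): code 0010 → (4.000,1.354)–(4.138,2.000)
cell (4,2): code 0001 → (4.138,2.000)–(4.000,2.135)
total: 10 segments, chained into 1 closed loop(s), length Σ = 6.817668

segments=10 loops=1 length=6.818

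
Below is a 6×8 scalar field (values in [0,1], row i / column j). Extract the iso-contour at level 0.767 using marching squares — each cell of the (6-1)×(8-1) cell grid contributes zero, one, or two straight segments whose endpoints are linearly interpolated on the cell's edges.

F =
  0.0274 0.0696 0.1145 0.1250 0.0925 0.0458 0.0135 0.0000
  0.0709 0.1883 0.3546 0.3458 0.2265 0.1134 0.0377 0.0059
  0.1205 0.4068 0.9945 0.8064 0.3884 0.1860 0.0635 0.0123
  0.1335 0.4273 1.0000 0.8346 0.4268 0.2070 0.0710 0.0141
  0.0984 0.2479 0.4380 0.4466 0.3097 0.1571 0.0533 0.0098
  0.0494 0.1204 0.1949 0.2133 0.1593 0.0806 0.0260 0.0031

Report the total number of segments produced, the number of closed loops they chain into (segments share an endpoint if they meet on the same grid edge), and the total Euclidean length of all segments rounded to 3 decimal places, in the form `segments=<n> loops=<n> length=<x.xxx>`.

segments=8 loops=1 length=5.541

cell (1,1): code 0100 → (1.644,2.000)–(2.000,1.613)
cell (1,2): code 1100 → (1.914,3.000)–(1.644,2.000)
cell (1,3): code 1000 → (2.000,3.094)–(1.914,3.000)
cell (2,1): code 0110 → (2.000,1.613)–(3.000,1.593)
cell (2,3): code 1001 → (3.000,3.166)–(2.000,3.094)
cell (3,1): code 0010 → (3.000,1.593)–(3.415,2.000)
cell (3,2): code 0011 → (3.415,2.000)–(3.174,3.000)
cell (3,3): code 0001 → (3.174,3.000)–(3.000,3.166)
total: 8 segments, chained into 1 closed loop(s), length Σ = 5.541267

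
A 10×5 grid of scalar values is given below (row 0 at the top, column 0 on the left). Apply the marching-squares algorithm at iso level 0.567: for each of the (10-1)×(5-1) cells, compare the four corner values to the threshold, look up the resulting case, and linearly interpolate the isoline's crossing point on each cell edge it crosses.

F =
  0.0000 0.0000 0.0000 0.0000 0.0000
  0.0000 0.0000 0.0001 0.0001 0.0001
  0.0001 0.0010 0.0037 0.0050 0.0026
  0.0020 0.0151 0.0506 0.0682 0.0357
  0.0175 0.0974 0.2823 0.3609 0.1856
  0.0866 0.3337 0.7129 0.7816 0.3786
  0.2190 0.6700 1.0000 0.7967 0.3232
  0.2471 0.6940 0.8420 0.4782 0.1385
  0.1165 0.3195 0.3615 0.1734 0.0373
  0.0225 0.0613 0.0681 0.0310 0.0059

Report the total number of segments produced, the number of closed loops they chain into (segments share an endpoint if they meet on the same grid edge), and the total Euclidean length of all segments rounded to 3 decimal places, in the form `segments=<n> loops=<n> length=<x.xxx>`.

segments=12 loops=1 length=9.234

cell (4,1): code 0100 → (4.661,2.000)–(5.000,1.615)
cell (4,2): code 1100 → (4.490,3.000)–(4.661,2.000)
cell (4,3): code 1000 → (5.000,3.533)–(4.490,3.000)
cell (5,0): code 0100 → (5.694,1.000)–(6.000,0.772)
cell (5,1): code 1110 → (5.000,1.615)–(5.694,1.000)
cell (5,3): code 1001 → (6.000,3.485)–(5.000,3.533)
cell (6,0): code 0110 → (6.000,0.772)–(7.000,0.716)
cell (6,2): code 1011 → (7.000,2.756)–(6.721,3.000)
cell (6,3): code 0001 → (6.721,3.000)–(6.000,3.485)
cell (7,0): code 0010 → (7.000,0.716)–(7.339,1.000)
cell (7,1): code 0011 → (7.339,1.000)–(7.572,2.000)
cell (7,2): code 0001 → (7.572,2.000)–(7.000,2.756)
total: 12 segments, chained into 1 closed loop(s), length Σ = 9.233755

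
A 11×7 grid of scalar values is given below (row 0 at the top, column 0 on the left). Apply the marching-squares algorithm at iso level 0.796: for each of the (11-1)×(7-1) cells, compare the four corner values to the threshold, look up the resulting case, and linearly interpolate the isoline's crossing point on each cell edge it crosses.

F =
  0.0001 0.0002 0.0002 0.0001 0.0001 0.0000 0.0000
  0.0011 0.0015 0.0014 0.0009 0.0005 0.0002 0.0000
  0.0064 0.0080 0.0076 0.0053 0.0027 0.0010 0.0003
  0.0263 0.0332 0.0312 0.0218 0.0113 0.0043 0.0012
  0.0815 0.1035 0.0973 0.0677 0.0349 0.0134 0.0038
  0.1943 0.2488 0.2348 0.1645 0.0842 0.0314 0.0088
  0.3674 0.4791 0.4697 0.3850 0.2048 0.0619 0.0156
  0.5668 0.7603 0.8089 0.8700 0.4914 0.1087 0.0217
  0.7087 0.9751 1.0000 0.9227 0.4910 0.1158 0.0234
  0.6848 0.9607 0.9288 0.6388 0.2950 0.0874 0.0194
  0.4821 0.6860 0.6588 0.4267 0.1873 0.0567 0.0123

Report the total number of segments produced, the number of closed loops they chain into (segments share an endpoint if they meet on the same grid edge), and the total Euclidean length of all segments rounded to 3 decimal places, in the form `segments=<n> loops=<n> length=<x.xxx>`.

cell (6,1): code 0100 → (6.962,2.000)–(7.000,1.735)
cell (6,2): code 1100 → (6.847,3.000)–(6.962,2.000)
cell (6,3): code 1000 → (7.000,3.195)–(6.847,3.000)
cell (7,0): code 0100 → (7.166,1.000)–(8.000,0.328)
cell (7,1): code 1110 → (7.000,1.735)–(7.166,1.000)
cell (7,3): code 1001 → (8.000,3.293)–(7.000,3.195)
cell (8,0): code 0110 → (8.000,0.328)–(9.000,0.403)
cell (8,2): code 1011 → (9.000,2.458)–(8.446,3.000)
cell (8,3): code 0001 → (8.446,3.000)–(8.000,3.293)
cell (9,0): code 0010 → (9.000,0.403)–(9.600,1.000)
cell (9,1): code 0011 → (9.600,1.000)–(9.492,2.000)
cell (9,2): code 0001 → (9.492,2.000)–(9.000,2.458)
total: 12 segments, chained into 1 closed loop(s), length Σ = 9.187380

segments=12 loops=1 length=9.187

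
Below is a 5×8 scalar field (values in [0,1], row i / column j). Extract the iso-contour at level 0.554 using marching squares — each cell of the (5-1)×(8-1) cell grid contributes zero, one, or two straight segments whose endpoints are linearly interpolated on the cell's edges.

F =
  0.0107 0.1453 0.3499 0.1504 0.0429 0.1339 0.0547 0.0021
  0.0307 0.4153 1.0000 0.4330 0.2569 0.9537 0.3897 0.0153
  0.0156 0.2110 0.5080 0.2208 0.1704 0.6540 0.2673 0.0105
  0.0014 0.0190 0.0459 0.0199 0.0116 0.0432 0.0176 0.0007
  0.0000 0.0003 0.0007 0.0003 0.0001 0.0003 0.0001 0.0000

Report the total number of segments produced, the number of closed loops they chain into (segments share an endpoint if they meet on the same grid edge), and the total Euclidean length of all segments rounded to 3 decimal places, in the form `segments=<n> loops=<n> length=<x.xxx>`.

cell (0,1): code 0100 → (0.314,2.000)–(1.000,1.237)
cell (0,2): code 1000 → (1.000,2.787)–(0.314,2.000)
cell (0,4): code 0100 → (0.512,5.000)–(1.000,4.426)
cell (0,5): code 1000 → (1.000,5.709)–(0.512,5.000)
cell (1,1): code 0010 → (1.000,1.237)–(1.907,2.000)
cell (1,2): code 0001 → (1.907,2.000)–(1.000,2.787)
cell (1,4): code 0110 → (1.000,4.426)–(2.000,4.793)
cell (1,5): code 1001 → (2.000,5.259)–(1.000,5.709)
cell (2,4): code 0010 → (2.000,4.793)–(2.164,5.000)
cell (2,5): code 0001 → (2.164,5.000)–(2.000,5.259)
total: 10 segments, chained into 2 closed loop(s), length Σ = 8.799226

segments=10 loops=2 length=8.799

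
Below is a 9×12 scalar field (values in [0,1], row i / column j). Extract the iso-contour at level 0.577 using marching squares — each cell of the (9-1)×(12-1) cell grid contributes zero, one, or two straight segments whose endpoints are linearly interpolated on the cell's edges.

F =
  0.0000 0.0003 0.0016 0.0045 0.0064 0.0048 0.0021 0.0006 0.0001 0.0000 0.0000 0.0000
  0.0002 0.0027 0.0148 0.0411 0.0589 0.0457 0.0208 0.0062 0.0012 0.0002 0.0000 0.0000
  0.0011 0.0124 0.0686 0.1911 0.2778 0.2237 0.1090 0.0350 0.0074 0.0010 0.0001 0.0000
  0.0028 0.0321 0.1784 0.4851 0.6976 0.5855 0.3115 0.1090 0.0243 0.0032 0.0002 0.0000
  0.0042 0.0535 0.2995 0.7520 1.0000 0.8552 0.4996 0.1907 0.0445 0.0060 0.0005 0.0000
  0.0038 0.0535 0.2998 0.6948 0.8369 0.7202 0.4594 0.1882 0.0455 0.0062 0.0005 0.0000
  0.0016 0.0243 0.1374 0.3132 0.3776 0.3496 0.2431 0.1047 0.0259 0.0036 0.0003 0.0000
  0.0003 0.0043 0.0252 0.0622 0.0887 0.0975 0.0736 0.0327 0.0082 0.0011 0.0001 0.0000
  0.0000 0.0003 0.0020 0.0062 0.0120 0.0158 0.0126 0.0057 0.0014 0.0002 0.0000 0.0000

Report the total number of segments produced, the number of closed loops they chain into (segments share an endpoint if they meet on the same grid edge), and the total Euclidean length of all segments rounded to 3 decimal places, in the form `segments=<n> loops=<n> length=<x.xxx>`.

segments=12 loops=1 length=9.454

cell (2,3): code 0100 → (2.713,4.000)–(3.000,3.432)
cell (2,4): code 1100 → (2.977,5.000)–(2.713,4.000)
cell (2,5): code 1000 → (3.000,5.031)–(2.977,5.000)
cell (3,2): code 0100 → (3.344,3.000)–(4.000,2.613)
cell (3,3): code 1110 → (3.000,3.432)–(3.344,3.000)
cell (3,5): code 1001 → (4.000,5.782)–(3.000,5.031)
cell (4,2): code 0110 → (4.000,2.613)–(5.000,2.702)
cell (4,5): code 1001 → (5.000,5.549)–(4.000,5.782)
cell (5,2): code 0010 → (5.000,2.702)–(5.309,3.000)
cell (5,3): code 0011 → (5.309,3.000)–(5.566,4.000)
cell (5,4): code 0011 → (5.566,4.000)–(5.386,5.000)
cell (5,5): code 0001 → (5.386,5.000)–(5.000,5.549)
total: 12 segments, chained into 1 closed loop(s), length Σ = 9.453951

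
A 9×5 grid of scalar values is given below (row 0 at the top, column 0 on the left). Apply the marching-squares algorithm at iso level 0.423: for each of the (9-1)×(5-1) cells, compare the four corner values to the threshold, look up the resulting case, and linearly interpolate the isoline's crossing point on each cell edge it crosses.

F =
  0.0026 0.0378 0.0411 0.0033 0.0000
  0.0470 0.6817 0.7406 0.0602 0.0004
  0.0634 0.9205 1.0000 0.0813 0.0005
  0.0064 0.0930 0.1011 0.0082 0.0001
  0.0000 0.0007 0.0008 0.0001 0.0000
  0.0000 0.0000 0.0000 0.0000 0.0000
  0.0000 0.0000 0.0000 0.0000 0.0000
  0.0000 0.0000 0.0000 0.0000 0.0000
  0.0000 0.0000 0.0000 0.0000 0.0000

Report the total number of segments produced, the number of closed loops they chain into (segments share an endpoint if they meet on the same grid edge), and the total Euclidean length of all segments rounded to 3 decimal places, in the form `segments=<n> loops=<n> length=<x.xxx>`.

segments=8 loops=1 length=6.987

cell (0,0): code 0100 → (0.598,1.000)–(1.000,0.592)
cell (0,1): code 1100 → (0.546,2.000)–(0.598,1.000)
cell (0,2): code 1000 → (1.000,2.467)–(0.546,2.000)
cell (1,0): code 0110 → (1.000,0.592)–(2.000,0.420)
cell (1,2): code 1001 → (2.000,2.628)–(1.000,2.467)
cell (2,0): code 0010 → (2.000,0.420)–(2.601,1.000)
cell (2,1): code 0011 → (2.601,1.000)–(2.642,2.000)
cell (2,2): code 0001 → (2.642,2.000)–(2.000,2.628)
total: 8 segments, chained into 1 closed loop(s), length Σ = 6.987181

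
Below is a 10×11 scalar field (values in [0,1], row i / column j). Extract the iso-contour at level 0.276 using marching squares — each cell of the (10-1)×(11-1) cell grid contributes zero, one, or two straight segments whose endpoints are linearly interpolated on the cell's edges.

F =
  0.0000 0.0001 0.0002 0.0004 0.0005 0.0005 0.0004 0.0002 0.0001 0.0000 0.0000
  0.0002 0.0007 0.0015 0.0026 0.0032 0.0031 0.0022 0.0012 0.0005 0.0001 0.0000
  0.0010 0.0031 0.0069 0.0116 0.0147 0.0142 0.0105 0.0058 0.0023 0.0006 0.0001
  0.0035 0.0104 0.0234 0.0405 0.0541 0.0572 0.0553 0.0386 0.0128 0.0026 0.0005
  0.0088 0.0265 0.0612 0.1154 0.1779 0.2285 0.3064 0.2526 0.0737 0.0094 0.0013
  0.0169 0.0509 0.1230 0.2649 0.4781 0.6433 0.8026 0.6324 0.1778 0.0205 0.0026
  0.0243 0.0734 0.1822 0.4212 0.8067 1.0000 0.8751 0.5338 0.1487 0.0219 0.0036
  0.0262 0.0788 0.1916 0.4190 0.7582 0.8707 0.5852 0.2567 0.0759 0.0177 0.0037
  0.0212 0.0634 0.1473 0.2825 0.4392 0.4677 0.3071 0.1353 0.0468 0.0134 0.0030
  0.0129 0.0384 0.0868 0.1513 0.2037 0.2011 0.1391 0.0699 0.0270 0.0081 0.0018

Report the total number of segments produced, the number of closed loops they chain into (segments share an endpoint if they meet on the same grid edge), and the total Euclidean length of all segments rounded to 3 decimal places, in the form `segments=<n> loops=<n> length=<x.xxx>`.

segments=20 loops=1 length=15.960

cell (3,5): code 0100 → (3.879,6.000)–(4.000,5.610)
cell (3,6): code 1000 → (4.000,6.565)–(3.879,6.000)
cell (4,3): code 0100 → (4.327,4.000)–(5.000,3.052)
cell (4,4): code 1100 → (4.115,5.000)–(4.327,4.000)
cell (4,5): code 1110 → (4.000,5.610)–(4.115,5.000)
cell (4,6): code 1101 → (4.062,7.000)–(4.000,6.565)
cell (4,7): code 1000 → (5.000,7.784)–(4.062,7.000)
cell (5,2): code 0100 → (5.071,3.000)–(6.000,2.392)
cell (5,3): code 1110 → (5.000,3.052)–(5.071,3.000)
cell (5,7): code 1001 → (6.000,7.669)–(5.000,7.784)
cell (6,2): code 0110 → (6.000,2.392)–(7.000,2.371)
cell (6,6): code 1011 → (7.000,6.941)–(6.930,7.000)
cell (6,7): code 0001 → (6.930,7.000)–(6.000,7.669)
cell (7,2): code 0110 → (7.000,2.371)–(8.000,2.952)
cell (7,6): code 1001 → (8.000,6.181)–(7.000,6.941)
cell (8,2): code 0010 → (8.000,2.952)–(8.050,3.000)
cell (8,3): code 0011 → (8.050,3.000)–(8.693,4.000)
cell (8,4): code 0011 → (8.693,4.000)–(8.719,5.000)
cell (8,5): code 0011 → (8.719,5.000)–(8.185,6.000)
cell (8,6): code 0001 → (8.185,6.000)–(8.000,6.181)
total: 20 segments, chained into 1 closed loop(s), length Σ = 15.959641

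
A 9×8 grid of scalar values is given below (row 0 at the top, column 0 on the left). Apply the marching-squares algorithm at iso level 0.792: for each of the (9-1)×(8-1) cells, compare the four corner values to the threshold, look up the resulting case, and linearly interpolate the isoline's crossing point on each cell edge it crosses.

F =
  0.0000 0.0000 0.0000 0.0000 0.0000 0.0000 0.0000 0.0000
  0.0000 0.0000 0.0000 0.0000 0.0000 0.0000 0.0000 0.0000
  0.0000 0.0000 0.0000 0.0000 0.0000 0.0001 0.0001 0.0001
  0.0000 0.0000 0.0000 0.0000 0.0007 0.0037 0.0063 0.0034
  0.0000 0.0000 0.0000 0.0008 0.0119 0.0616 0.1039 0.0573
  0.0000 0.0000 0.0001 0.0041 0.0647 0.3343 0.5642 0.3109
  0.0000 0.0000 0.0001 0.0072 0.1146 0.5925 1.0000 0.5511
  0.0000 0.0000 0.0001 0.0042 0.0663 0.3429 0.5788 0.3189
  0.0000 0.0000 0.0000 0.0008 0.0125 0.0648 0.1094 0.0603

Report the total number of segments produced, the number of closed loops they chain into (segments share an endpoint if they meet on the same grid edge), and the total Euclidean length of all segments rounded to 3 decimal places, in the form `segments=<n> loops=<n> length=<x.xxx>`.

cell (5,5): code 0100 → (5.523,6.000)–(6.000,5.490)
cell (5,6): code 1000 → (6.000,6.463)–(5.523,6.000)
cell (6,5): code 0010 → (6.000,5.490)–(6.494,6.000)
cell (6,6): code 0001 → (6.494,6.000)–(6.000,6.463)
total: 4 segments, chained into 1 closed loop(s), length Σ = 2.751402

segments=4 loops=1 length=2.751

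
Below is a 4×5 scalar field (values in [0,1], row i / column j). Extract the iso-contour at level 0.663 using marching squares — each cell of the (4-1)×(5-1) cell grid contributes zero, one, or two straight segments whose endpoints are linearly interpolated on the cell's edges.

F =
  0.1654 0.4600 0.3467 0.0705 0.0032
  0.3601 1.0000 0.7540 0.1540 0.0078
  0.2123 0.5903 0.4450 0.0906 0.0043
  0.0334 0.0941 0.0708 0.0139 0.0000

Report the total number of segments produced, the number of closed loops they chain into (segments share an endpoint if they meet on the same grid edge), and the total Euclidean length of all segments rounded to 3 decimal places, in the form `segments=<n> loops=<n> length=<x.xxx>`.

segments=6 loops=1 length=4.603

cell (0,0): code 0100 → (0.376,1.000)–(1.000,0.473)
cell (0,1): code 1100 → (0.777,2.000)–(0.376,1.000)
cell (0,2): code 1000 → (1.000,2.152)–(0.777,2.000)
cell (1,0): code 0010 → (1.000,0.473)–(1.823,1.000)
cell (1,1): code 0011 → (1.823,1.000)–(1.294,2.000)
cell (1,2): code 0001 → (1.294,2.000)–(1.000,2.152)
total: 6 segments, chained into 1 closed loop(s), length Σ = 4.602725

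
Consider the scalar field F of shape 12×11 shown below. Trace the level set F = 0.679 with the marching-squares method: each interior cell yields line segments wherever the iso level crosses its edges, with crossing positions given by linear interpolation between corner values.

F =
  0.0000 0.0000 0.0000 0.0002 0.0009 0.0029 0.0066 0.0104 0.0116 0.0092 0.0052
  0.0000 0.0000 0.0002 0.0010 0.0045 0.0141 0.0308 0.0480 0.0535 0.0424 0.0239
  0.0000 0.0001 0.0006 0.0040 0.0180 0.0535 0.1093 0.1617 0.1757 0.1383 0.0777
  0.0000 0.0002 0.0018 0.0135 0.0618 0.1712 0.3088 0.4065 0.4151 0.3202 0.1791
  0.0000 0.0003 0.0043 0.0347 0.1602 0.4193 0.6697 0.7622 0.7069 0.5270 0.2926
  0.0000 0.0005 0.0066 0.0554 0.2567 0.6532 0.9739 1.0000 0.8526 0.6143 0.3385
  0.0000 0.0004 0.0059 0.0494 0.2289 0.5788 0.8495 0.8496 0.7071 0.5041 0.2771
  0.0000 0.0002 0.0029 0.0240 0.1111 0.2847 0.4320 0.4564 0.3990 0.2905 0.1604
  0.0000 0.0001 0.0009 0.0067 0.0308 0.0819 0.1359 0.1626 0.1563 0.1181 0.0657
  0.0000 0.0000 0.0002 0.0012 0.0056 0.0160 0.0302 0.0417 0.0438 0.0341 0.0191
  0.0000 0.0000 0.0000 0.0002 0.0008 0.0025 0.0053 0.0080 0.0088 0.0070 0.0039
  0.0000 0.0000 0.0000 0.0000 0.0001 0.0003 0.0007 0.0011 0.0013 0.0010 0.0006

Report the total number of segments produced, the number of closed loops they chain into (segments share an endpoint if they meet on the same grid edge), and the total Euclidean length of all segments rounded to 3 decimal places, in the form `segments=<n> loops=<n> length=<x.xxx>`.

segments=12 loops=1 length=9.891

cell (3,6): code 0100 → (3.766,7.000)–(4.000,6.101)
cell (3,7): code 1100 → (3.904,8.000)–(3.766,7.000)
cell (3,8): code 1000 → (4.000,8.155)–(3.904,8.000)
cell (4,5): code 0100 → (4.031,6.000)–(5.000,5.080)
cell (4,6): code 1110 → (4.000,6.101)–(4.031,6.000)
cell (4,8): code 1001 → (5.000,8.728)–(4.000,8.155)
cell (5,5): code 0110 → (5.000,5.080)–(6.000,5.370)
cell (5,8): code 1001 → (6.000,8.138)–(5.000,8.728)
cell (6,5): code 0010 → (6.000,5.370)–(6.408,6.000)
cell (6,6): code 0011 → (6.408,6.000)–(6.434,7.000)
cell (6,7): code 0011 → (6.434,7.000)–(6.091,8.000)
cell (6,8): code 0001 → (6.091,8.000)–(6.000,8.138)
total: 12 segments, chained into 1 closed loop(s), length Σ = 9.891144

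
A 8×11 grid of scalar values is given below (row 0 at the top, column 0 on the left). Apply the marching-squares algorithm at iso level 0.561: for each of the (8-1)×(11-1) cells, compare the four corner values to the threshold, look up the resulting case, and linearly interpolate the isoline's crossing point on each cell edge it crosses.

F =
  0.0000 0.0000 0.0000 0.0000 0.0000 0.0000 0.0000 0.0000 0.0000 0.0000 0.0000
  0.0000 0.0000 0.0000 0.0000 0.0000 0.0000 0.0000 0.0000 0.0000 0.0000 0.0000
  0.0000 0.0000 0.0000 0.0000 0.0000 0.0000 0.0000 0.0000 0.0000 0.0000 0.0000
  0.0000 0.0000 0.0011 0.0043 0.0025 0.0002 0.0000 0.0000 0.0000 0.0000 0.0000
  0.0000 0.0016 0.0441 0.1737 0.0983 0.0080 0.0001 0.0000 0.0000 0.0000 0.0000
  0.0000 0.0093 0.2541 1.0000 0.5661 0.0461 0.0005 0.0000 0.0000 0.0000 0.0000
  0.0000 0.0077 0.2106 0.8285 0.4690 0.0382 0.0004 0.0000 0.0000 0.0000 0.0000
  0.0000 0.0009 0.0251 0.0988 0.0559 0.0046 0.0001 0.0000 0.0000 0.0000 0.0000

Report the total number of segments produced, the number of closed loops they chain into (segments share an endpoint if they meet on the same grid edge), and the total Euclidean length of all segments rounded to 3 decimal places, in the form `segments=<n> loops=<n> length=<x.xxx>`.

cell (4,2): code 0100 → (4.469,3.000)–(5.000,2.411)
cell (4,3): code 1100 → (4.989,4.000)–(4.469,3.000)
cell (4,4): code 1000 → (5.000,4.010)–(4.989,4.000)
cell (5,2): code 0110 → (5.000,2.411)–(6.000,2.567)
cell (5,3): code 1011 → (6.000,3.744)–(5.053,4.000)
cell (5,4): code 0001 → (5.053,4.000)–(5.000,4.010)
cell (6,2): code 0010 → (6.000,2.567)–(6.367,3.000)
cell (6,3): code 0001 → (6.367,3.000)–(6.000,3.744)
total: 8 segments, chained into 1 closed loop(s), length Σ = 5.378507

segments=8 loops=1 length=5.379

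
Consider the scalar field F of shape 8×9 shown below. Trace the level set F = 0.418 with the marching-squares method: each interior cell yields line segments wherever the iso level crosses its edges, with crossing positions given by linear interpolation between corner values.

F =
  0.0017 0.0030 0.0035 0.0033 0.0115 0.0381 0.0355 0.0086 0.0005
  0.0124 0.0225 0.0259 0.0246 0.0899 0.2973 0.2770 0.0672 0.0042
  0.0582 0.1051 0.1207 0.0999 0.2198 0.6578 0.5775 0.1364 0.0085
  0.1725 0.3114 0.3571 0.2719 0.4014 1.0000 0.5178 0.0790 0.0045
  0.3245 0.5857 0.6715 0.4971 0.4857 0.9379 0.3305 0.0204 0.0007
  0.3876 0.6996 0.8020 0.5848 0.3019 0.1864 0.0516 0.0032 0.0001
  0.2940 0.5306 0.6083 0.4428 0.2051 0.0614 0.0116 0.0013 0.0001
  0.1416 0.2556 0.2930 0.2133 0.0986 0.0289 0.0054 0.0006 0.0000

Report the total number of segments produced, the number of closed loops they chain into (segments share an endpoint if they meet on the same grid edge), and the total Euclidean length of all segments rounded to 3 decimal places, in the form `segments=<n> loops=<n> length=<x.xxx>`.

cell (1,4): code 0100 → (1.335,5.000)–(2.000,4.453)
cell (1,5): code 1100 → (1.469,6.000)–(1.335,5.000)
cell (1,6): code 1000 → (2.000,6.362)–(1.469,6.000)
cell (2,4): code 0110 → (2.000,4.453)–(3.000,4.028)
cell (2,6): code 1001 → (3.000,6.227)–(2.000,6.362)
cell (3,0): code 0100 → (3.389,1.000)–(4.000,0.358)
cell (3,1): code 1100 → (3.194,2.000)–(3.389,1.000)
cell (3,2): code 1100 → (3.649,3.000)–(3.194,2.000)
cell (3,3): code 1100 → (3.197,4.000)–(3.649,3.000)
cell (3,4): code 1110 → (3.000,4.028)–(3.197,4.000)
cell (3,5): code 1011 → (4.000,5.856)–(3.533,6.000)
cell (3,6): code 0001 → (3.533,6.000)–(3.000,6.227)
cell (4,0): code 0110 → (4.000,0.358)–(5.000,0.097)
cell (4,3): code 1011 → (5.000,3.590)–(4.368,4.000)
cell (4,4): code 0011 → (4.368,4.000)–(4.692,5.000)
cell (4,5): code 0001 → (4.692,5.000)–(4.000,5.856)
cell (5,0): code 0110 → (5.000,0.097)–(6.000,0.524)
cell (5,3): code 1001 → (6.000,3.104)–(5.000,3.590)
cell (6,0): code 0010 → (6.000,0.524)–(6.409,1.000)
cell (6,1): code 0011 → (6.409,1.000)–(6.604,2.000)
cell (6,2): code 0011 → (6.604,2.000)–(6.108,3.000)
cell (6,3): code 0001 → (6.108,3.000)–(6.000,3.104)
total: 22 segments, chained into 1 closed loop(s), length Σ = 19.026352

segments=22 loops=1 length=19.026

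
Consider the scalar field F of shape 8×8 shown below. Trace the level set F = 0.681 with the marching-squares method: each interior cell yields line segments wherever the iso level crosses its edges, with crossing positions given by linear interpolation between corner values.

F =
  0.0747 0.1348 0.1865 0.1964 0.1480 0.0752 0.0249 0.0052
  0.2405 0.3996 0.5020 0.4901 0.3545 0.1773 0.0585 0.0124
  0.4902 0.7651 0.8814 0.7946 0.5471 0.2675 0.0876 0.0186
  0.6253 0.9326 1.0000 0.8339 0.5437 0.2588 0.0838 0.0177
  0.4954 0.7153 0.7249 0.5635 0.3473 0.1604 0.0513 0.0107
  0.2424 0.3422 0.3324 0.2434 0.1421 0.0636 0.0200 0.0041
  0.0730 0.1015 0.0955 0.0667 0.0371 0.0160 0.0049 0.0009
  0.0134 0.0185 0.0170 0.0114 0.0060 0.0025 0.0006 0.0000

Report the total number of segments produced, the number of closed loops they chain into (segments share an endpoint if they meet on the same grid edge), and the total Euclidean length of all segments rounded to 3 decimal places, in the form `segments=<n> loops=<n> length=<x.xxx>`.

segments=12 loops=1 length=9.452

cell (1,0): code 0100 → (1.770,1.000)–(2.000,0.694)
cell (1,1): code 1100 → (1.472,2.000)–(1.770,1.000)
cell (1,2): code 1100 → (1.627,3.000)–(1.472,2.000)
cell (1,3): code 1000 → (2.000,3.459)–(1.627,3.000)
cell (2,0): code 0110 → (2.000,0.694)–(3.000,0.181)
cell (2,3): code 1001 → (3.000,3.527)–(2.000,3.459)
cell (3,0): code 0110 → (3.000,0.181)–(4.000,0.844)
cell (3,2): code 1011 → (4.000,2.272)–(3.565,3.000)
cell (3,3): code 0001 → (3.565,3.000)–(3.000,3.527)
cell (4,0): code 0010 → (4.000,0.844)–(4.092,1.000)
cell (4,1): code 0011 → (4.092,1.000)–(4.112,2.000)
cell (4,2): code 0001 → (4.112,2.000)–(4.000,2.272)
total: 12 segments, chained into 1 closed loop(s), length Σ = 9.451609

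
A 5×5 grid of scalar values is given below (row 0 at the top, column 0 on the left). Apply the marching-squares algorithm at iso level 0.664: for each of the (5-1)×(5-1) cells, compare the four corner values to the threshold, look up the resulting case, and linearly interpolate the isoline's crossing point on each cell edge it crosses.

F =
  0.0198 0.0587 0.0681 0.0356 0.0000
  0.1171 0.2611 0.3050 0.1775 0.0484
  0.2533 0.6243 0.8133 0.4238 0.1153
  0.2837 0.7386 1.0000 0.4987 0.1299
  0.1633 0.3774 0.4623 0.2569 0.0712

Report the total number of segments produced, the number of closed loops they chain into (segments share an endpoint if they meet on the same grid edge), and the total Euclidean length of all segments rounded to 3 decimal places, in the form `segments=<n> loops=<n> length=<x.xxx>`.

cell (1,1): code 0100 → (1.706,2.000)–(2.000,1.210)
cell (1,2): code 1000 → (2.000,2.383)–(1.706,2.000)
cell (2,0): code 0100 → (2.347,1.000)–(3.000,0.836)
cell (2,1): code 1110 → (2.000,1.210)–(2.347,1.000)
cell (2,2): code 1001 → (3.000,2.670)–(2.000,2.383)
cell (3,0): code 0010 → (3.000,0.836)–(3.207,1.000)
cell (3,1): code 0011 → (3.207,1.000)–(3.625,2.000)
cell (3,2): code 0001 → (3.625,2.000)–(3.000,2.670)
total: 8 segments, chained into 1 closed loop(s), length Σ = 5.708985

segments=8 loops=1 length=5.709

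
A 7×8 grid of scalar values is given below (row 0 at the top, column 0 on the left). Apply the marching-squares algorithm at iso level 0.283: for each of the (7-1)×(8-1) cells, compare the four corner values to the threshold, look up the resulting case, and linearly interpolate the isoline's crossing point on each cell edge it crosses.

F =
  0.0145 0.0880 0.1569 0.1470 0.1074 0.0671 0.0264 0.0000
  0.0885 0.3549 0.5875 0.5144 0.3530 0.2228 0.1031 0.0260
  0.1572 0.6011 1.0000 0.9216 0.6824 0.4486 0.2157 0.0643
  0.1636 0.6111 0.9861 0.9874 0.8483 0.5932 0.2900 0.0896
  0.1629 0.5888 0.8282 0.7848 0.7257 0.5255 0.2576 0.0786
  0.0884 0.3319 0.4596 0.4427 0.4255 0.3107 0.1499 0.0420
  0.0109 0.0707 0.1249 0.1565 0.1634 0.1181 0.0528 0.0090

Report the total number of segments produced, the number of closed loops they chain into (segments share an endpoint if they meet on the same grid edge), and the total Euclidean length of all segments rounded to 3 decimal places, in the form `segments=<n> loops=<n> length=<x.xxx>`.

cell (0,0): code 0100 → (0.731,1.000)–(1.000,0.730)
cell (0,1): code 1100 → (0.293,2.000)–(0.731,1.000)
cell (0,2): code 1100 → (0.370,3.000)–(0.293,2.000)
cell (0,3): code 1100 → (0.715,4.000)–(0.370,3.000)
cell (0,4): code 1000 → (1.000,4.538)–(0.715,4.000)
cell (1,0): code 0110 → (1.000,0.730)–(2.000,0.283)
cell (1,4): code 1101 → (1.267,5.000)–(1.000,4.538)
cell (1,5): code 1000 → (2.000,5.711)–(1.267,5.000)
cell (2,0): code 0110 → (2.000,0.283)–(3.000,0.267)
cell (2,5): code 1101 → (2.906,6.000)–(2.000,5.711)
cell (2,6): code 1000 → (3.000,6.035)–(2.906,6.000)
cell (3,0): code 0110 → (3.000,0.267)–(4.000,0.282)
cell (3,5): code 1011 → (4.000,5.905)–(3.216,6.000)
cell (3,6): code 0001 → (3.216,6.000)–(3.000,6.035)
cell (4,0): code 0110 → (4.000,0.282)–(5.000,0.799)
cell (4,5): code 1001 → (5.000,5.172)–(4.000,5.905)
cell (5,0): code 0010 → (5.000,0.799)–(5.187,1.000)
cell (5,1): code 0011 → (5.187,1.000)–(5.528,2.000)
cell (5,2): code 0011 → (5.528,2.000)–(5.558,3.000)
cell (5,3): code 0011 → (5.558,3.000)–(5.544,4.000)
cell (5,4): code 0011 → (5.544,4.000)–(5.144,5.000)
cell (5,5): code 0001 → (5.144,5.000)–(5.000,5.172)
total: 22 segments, chained into 1 closed loop(s), length Σ = 17.851208

segments=22 loops=1 length=17.851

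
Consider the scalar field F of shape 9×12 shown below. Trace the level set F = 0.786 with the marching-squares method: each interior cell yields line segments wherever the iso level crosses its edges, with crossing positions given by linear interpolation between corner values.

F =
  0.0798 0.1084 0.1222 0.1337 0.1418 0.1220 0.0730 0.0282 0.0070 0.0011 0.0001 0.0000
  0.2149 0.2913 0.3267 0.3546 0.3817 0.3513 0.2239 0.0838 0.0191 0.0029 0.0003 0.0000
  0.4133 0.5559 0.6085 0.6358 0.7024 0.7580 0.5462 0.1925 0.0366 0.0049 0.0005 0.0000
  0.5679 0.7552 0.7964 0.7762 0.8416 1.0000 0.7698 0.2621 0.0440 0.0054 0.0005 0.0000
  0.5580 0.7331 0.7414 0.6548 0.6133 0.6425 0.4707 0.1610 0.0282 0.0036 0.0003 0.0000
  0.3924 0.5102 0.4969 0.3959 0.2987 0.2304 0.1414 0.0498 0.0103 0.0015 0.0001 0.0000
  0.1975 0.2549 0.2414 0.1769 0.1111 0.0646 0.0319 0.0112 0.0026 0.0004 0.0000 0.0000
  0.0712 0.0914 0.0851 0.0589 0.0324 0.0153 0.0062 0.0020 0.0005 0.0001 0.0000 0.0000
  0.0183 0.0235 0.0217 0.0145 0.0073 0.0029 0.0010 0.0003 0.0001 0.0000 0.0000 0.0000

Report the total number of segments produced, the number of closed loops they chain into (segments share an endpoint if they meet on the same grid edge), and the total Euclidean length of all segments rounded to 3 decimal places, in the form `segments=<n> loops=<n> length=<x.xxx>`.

segments=10 loops=2 length=8.025

cell (2,1): code 0100 → (2.945,2.000)–(3.000,1.748)
cell (2,2): code 1000 → (3.000,2.515)–(2.945,2.000)
cell (2,3): code 0100 → (2.601,4.000)–(3.000,3.150)
cell (2,4): code 1100 → (2.116,5.000)–(2.601,4.000)
cell (2,5): code 1000 → (3.000,5.930)–(2.116,5.000)
cell (3,1): code 0010 → (3.000,1.748)–(3.189,2.000)
cell (3,2): code 0001 → (3.189,2.000)–(3.000,2.515)
cell (3,3): code 0010 → (3.000,3.150)–(3.244,4.000)
cell (3,4): code 0011 → (3.244,4.000)–(3.599,5.000)
cell (3,5): code 0001 → (3.599,5.000)–(3.000,5.930)
total: 10 segments, chained into 2 closed loop(s), length Σ = 8.025006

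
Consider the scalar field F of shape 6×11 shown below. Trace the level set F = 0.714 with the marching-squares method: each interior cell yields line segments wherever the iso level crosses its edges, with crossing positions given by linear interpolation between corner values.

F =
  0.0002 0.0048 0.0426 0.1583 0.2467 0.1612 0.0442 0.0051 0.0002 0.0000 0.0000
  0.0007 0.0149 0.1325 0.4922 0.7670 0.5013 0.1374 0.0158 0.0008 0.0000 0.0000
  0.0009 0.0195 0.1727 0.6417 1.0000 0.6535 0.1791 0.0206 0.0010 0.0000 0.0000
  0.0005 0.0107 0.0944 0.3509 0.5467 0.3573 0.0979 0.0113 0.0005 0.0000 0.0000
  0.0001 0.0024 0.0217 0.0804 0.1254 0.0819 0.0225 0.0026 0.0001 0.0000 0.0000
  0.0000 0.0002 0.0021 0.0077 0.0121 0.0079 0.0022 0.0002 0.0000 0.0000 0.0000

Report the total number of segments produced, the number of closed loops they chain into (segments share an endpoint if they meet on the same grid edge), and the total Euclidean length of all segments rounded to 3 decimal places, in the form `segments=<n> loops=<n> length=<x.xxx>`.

segments=6 loops=1 length=4.847

cell (0,3): code 0100 → (0.898,4.000)–(1.000,3.807)
cell (0,4): code 1000 → (1.000,4.199)–(0.898,4.000)
cell (1,3): code 0110 → (1.000,3.807)–(2.000,3.202)
cell (1,4): code 1001 → (2.000,4.825)–(1.000,4.199)
cell (2,3): code 0010 → (2.000,3.202)–(2.631,4.000)
cell (2,4): code 0001 → (2.631,4.000)–(2.000,4.825)
total: 6 segments, chained into 1 closed loop(s), length Σ = 4.847154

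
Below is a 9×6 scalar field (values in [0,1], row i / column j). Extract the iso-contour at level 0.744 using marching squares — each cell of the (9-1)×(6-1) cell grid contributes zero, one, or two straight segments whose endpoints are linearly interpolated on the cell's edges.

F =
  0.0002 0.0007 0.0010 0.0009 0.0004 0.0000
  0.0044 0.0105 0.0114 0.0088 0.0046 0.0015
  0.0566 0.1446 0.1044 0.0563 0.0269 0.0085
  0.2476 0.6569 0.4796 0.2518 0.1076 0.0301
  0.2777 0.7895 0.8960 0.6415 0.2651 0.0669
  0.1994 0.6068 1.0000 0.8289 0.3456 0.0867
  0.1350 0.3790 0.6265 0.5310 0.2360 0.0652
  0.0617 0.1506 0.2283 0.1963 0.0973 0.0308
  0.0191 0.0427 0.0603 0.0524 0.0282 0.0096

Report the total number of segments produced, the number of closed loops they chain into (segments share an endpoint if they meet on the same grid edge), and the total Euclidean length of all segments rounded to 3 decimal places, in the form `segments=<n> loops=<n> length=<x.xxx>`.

segments=10 loops=1 length=6.670

cell (3,0): code 0100 → (3.657,1.000)–(4.000,0.911)
cell (3,1): code 1100 → (3.635,2.000)–(3.657,1.000)
cell (3,2): code 1000 → (4.000,2.597)–(3.635,2.000)
cell (4,0): code 0010 → (4.000,0.911)–(4.249,1.000)
cell (4,1): code 0111 → (4.249,1.000)–(5.000,1.349)
cell (4,2): code 1101 → (4.547,3.000)–(4.000,2.597)
cell (4,3): code 1000 → (5.000,3.176)–(4.547,3.000)
cell (5,1): code 0010 → (5.000,1.349)–(5.685,2.000)
cell (5,2): code 0011 → (5.685,2.000)–(5.285,3.000)
cell (5,3): code 0001 → (5.285,3.000)–(5.000,3.176)
total: 10 segments, chained into 1 closed loop(s), length Σ = 6.669640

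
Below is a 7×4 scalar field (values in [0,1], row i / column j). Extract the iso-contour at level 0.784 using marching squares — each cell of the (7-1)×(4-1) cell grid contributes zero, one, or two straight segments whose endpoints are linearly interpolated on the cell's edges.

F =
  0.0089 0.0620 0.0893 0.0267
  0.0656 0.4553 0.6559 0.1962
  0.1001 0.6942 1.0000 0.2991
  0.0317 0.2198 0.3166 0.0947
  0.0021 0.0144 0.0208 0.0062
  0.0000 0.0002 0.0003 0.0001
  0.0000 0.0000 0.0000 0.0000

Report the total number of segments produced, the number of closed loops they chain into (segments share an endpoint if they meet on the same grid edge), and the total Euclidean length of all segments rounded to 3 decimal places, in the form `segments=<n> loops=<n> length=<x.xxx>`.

segments=4 loops=1 length=2.860

cell (1,1): code 0100 → (1.372,2.000)–(2.000,1.294)
cell (1,2): code 1000 → (2.000,2.308)–(1.372,2.000)
cell (2,1): code 0010 → (2.000,1.294)–(2.316,2.000)
cell (2,2): code 0001 → (2.316,2.000)–(2.000,2.308)
total: 4 segments, chained into 1 closed loop(s), length Σ = 2.859534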